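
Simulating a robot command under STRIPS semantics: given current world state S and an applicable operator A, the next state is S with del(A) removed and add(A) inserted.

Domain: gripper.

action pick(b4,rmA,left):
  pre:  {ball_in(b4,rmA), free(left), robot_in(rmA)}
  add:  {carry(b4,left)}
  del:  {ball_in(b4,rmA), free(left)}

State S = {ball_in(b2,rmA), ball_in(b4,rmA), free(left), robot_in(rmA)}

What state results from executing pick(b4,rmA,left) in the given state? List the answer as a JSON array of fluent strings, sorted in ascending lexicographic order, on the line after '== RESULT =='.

Compute (S \ del) ∪ add:
  pre ⊆ S: {ball_in(b4,rmA), free(left), robot_in(rmA)} ⊆ S  — applicable
  S \ del = {ball_in(b2,rmA), robot_in(rmA)}
  ∪ add   = {ball_in(b2,rmA), carry(b4,left), robot_in(rmA)}

== RESULT ==
["ball_in(b2,rmA)", "carry(b4,left)", "robot_in(rmA)"]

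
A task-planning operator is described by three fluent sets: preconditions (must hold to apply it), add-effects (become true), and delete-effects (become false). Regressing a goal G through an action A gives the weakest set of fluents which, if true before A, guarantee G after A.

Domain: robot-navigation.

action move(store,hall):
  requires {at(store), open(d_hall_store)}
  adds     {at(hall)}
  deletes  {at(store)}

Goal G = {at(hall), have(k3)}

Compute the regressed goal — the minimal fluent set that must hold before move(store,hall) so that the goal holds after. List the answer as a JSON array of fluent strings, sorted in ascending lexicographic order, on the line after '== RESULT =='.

Regress:
  G ∩ del = {}  (empty — regression defined)
  G \ add = {at(hall), have(k3)} \ {at(hall)} = {have(k3)}
  ∪ pre   = {have(k3)} ∪ {at(store), open(d_hall_store)}
          = {at(store), have(k3), open(d_hall_store)}

== RESULT ==
["at(store)", "have(k3)", "open(d_hall_store)"]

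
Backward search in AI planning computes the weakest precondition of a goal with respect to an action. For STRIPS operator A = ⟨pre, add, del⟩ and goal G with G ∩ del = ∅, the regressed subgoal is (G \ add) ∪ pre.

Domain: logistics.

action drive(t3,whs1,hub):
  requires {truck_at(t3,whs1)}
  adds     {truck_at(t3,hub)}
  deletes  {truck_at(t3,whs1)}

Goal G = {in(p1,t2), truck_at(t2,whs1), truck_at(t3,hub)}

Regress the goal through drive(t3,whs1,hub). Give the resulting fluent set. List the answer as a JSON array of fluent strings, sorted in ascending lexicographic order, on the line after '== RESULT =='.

Regress:
  G ∩ del = {}  (empty — regression defined)
  G \ add = {in(p1,t2), truck_at(t2,whs1), truck_at(t3,hub)} \ {truck_at(t3,hub)} = {in(p1,t2), truck_at(t2,whs1)}
  ∪ pre   = {in(p1,t2), truck_at(t2,whs1)} ∪ {truck_at(t3,whs1)}
          = {in(p1,t2), truck_at(t2,whs1), truck_at(t3,whs1)}

== RESULT ==
["in(p1,t2)", "truck_at(t2,whs1)", "truck_at(t3,whs1)"]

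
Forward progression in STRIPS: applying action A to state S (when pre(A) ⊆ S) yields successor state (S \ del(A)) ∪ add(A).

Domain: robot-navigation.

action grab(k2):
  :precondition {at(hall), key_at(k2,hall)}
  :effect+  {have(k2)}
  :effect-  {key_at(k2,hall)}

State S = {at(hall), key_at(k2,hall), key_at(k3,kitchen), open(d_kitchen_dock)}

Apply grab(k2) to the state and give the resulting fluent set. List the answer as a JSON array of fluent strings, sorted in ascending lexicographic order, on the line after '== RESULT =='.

Compute (S \ del) ∪ add:
  pre ⊆ S: {at(hall), key_at(k2,hall)} ⊆ S  — applicable
  S \ del = {at(hall), key_at(k3,kitchen), open(d_kitchen_dock)}
  ∪ add   = {at(hall), have(k2), key_at(k3,kitchen), open(d_kitchen_dock)}

== RESULT ==
["at(hall)", "have(k2)", "key_at(k3,kitchen)", "open(d_kitchen_dock)"]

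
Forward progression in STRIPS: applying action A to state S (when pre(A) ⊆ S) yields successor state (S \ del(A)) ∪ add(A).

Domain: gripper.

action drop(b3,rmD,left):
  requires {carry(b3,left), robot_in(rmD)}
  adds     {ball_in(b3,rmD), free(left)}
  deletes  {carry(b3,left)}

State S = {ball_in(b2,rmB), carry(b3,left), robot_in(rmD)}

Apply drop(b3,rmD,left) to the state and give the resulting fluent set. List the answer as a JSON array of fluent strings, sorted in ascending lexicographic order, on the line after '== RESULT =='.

Progress:
  pre ⊆ S: {carry(b3,left), robot_in(rmD)} ⊆ S  — applicable
  S \ del = {ball_in(b2,rmB), robot_in(rmD)}
  ∪ add   = {ball_in(b2,rmB), ball_in(b3,rmD), free(left), robot_in(rmD)}

== RESULT ==
["ball_in(b2,rmB)", "ball_in(b3,rmD)", "free(left)", "robot_in(rmD)"]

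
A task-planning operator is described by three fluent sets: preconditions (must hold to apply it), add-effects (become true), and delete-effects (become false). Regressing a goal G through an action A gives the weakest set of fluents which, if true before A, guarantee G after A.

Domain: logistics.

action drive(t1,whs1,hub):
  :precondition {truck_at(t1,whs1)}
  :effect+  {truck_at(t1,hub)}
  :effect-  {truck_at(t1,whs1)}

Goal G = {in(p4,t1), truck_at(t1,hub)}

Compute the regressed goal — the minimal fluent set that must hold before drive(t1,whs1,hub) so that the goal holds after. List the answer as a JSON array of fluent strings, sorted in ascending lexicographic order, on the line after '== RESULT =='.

Regress:
  G ∩ del = {}  (empty — regression defined)
  G \ add = {in(p4,t1), truck_at(t1,hub)} \ {truck_at(t1,hub)} = {in(p4,t1)}
  ∪ pre   = {in(p4,t1)} ∪ {truck_at(t1,whs1)}
          = {in(p4,t1), truck_at(t1,whs1)}

== RESULT ==
["in(p4,t1)", "truck_at(t1,whs1)"]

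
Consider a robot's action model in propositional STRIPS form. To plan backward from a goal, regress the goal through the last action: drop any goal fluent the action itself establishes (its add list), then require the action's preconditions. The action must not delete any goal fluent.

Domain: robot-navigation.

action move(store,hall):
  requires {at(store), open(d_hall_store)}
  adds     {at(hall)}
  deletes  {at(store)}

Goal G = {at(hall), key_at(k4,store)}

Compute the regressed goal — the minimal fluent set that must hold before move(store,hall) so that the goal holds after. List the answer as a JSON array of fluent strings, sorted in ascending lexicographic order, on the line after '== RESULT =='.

Regress:
  G ∩ del = {}  (empty — regression defined)
  G \ add = {at(hall), key_at(k4,store)} \ {at(hall)} = {key_at(k4,store)}
  ∪ pre   = {key_at(k4,store)} ∪ {at(store), open(d_hall_store)}
          = {at(store), key_at(k4,store), open(d_hall_store)}

== RESULT ==
["at(store)", "key_at(k4,store)", "open(d_hall_store)"]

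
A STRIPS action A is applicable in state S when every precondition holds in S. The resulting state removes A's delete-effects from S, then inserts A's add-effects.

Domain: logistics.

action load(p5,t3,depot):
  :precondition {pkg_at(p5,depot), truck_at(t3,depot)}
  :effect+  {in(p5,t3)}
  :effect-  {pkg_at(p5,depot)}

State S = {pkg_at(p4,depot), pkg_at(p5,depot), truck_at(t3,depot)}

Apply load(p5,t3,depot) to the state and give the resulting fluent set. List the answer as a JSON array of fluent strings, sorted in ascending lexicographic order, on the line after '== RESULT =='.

Progress:
  pre ⊆ S: {pkg_at(p5,depot), truck_at(t3,depot)} ⊆ S  — applicable
  S \ del = {pkg_at(p4,depot), truck_at(t3,depot)}
  ∪ add   = {in(p5,t3), pkg_at(p4,depot), truck_at(t3,depot)}

== RESULT ==
["in(p5,t3)", "pkg_at(p4,depot)", "truck_at(t3,depot)"]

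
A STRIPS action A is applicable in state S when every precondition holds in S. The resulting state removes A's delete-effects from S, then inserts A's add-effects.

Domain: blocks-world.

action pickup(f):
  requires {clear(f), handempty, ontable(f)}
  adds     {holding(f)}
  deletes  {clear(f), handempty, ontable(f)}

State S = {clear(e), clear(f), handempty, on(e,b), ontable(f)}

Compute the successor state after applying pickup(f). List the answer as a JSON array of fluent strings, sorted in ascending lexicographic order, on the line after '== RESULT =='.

Progress:
  pre ⊆ S: {clear(f), handempty, ontable(f)} ⊆ S  — applicable
  S \ del = {clear(e), on(e,b)}
  ∪ add   = {clear(e), holding(f), on(e,b)}

== RESULT ==
["clear(e)", "holding(f)", "on(e,b)"]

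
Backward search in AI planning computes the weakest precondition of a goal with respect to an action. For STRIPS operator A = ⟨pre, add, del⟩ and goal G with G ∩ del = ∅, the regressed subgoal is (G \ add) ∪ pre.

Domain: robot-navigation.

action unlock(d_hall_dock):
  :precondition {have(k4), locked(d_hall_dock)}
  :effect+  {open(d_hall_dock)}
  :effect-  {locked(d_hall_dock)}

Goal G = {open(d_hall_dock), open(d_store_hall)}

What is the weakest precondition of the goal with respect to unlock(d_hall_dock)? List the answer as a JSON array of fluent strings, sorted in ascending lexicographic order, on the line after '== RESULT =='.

Compute (G \ add) ∪ pre:
  G ∩ del = {}  (empty — regression defined)
  G \ add = {open(d_hall_dock), open(d_store_hall)} \ {open(d_hall_dock)} = {open(d_store_hall)}
  ∪ pre   = {open(d_store_hall)} ∪ {have(k4), locked(d_hall_dock)}
          = {have(k4), locked(d_hall_dock), open(d_store_hall)}

== RESULT ==
["have(k4)", "locked(d_hall_dock)", "open(d_store_hall)"]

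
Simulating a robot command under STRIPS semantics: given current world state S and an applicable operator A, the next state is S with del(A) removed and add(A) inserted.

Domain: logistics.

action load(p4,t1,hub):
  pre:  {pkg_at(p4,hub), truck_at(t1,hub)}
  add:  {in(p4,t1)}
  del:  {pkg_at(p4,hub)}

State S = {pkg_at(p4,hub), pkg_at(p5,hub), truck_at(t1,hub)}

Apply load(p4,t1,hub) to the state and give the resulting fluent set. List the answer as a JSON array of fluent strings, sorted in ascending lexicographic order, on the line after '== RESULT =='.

Compute (S \ del) ∪ add:
  pre ⊆ S: {pkg_at(p4,hub), truck_at(t1,hub)} ⊆ S  — applicable
  S \ del = {pkg_at(p5,hub), truck_at(t1,hub)}
  ∪ add   = {in(p4,t1), pkg_at(p5,hub), truck_at(t1,hub)}

== RESULT ==
["in(p4,t1)", "pkg_at(p5,hub)", "truck_at(t1,hub)"]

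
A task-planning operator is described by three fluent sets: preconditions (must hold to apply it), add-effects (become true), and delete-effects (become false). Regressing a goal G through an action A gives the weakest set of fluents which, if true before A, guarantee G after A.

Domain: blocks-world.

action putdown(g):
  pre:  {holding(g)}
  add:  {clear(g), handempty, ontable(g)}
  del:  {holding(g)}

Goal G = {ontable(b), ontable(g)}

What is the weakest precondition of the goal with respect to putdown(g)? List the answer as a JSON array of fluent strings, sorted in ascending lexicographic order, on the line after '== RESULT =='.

Compute (G \ add) ∪ pre:
  G ∩ del = {}  (empty — regression defined)
  G \ add = {ontable(b), ontable(g)} \ {clear(g), handempty, ontable(g)} = {ontable(b)}
  ∪ pre   = {ontable(b)} ∪ {holding(g)}
          = {holding(g), ontable(b)}

== RESULT ==
["holding(g)", "ontable(b)"]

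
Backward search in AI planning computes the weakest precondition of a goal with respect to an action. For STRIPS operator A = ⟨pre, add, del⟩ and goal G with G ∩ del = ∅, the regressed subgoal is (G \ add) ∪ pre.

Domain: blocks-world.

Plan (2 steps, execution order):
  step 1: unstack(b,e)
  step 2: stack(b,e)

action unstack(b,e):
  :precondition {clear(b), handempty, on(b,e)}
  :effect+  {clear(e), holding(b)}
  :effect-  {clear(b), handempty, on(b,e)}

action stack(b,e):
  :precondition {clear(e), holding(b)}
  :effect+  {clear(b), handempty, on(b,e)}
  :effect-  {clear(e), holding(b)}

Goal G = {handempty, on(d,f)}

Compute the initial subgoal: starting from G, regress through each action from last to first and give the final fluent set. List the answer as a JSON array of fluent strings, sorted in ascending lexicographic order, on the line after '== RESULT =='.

Work backward from the goal:
  through step 2 (stack(b,e)): drop {handempty}, keep {on(d,f)}, require {clear(e), holding(b)}
    → {clear(e), holding(b), on(d,f)}
  through step 1 (unstack(b,e)): drop {clear(e), holding(b)}, keep {on(d,f)}, require {clear(b), handempty, on(b,e)}
    → {clear(b), handempty, on(b,e), on(d,f)}

== RESULT ==
["clear(b)", "handempty", "on(b,e)", "on(d,f)"]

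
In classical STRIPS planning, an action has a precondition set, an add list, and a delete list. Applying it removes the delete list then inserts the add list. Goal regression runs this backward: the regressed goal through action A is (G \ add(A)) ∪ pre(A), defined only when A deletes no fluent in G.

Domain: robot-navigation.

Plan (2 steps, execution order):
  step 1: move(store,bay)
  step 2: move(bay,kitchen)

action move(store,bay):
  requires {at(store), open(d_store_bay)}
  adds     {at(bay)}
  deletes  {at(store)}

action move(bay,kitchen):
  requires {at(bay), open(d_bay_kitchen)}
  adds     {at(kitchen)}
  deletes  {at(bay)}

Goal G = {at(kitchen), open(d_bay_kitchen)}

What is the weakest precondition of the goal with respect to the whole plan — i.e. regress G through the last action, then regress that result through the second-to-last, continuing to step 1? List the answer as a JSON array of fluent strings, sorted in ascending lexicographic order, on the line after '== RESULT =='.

Regress step by step:
  through step 2 (move(bay,kitchen)): drop {at(kitchen)}, keep {open(d_bay_kitchen)}, require {at(bay), open(d_bay_kitchen)}
    → {at(bay), open(d_bay_kitchen)}
  through step 1 (move(store,bay)): drop {at(bay)}, keep {open(d_bay_kitchen)}, require {at(store), open(d_store_bay)}
    → {at(store), open(d_bay_kitchen), open(d_store_bay)}

== RESULT ==
["at(store)", "open(d_bay_kitchen)", "open(d_store_bay)"]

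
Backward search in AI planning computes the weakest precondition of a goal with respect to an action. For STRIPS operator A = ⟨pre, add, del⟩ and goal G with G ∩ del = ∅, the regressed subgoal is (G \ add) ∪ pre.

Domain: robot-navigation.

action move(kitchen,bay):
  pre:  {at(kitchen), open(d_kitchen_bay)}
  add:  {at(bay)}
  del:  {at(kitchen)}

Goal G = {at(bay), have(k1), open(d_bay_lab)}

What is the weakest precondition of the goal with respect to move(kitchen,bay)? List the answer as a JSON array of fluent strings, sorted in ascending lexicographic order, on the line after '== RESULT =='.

Regress:
  G ∩ del = {}  (empty — regression defined)
  G \ add = {at(bay), have(k1), open(d_bay_lab)} \ {at(bay)} = {have(k1), open(d_bay_lab)}
  ∪ pre   = {have(k1), open(d_bay_lab)} ∪ {at(kitchen), open(d_kitchen_bay)}
          = {at(kitchen), have(k1), open(d_bay_lab), open(d_kitchen_bay)}

== RESULT ==
["at(kitchen)", "have(k1)", "open(d_bay_lab)", "open(d_kitchen_bay)"]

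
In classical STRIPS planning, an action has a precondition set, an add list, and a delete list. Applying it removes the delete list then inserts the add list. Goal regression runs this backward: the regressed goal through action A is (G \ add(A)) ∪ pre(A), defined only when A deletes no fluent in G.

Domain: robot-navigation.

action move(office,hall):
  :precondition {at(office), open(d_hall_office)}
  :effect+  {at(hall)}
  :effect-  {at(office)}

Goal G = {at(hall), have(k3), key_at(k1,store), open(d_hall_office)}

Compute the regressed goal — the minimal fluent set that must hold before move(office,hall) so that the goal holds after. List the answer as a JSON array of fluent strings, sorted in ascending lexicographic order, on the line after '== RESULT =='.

Regress:
  G ∩ del = {}  (empty — regression defined)
  G \ add = {at(hall), have(k3), key_at(k1,store), open(d_hall_office)} \ {at(hall)} = {have(k3), key_at(k1,store), open(d_hall_office)}
  ∪ pre   = {have(k3), key_at(k1,store), open(d_hall_office)} ∪ {at(office), open(d_hall_office)}
          = {at(office), have(k3), key_at(k1,store), open(d_hall_office)}

== RESULT ==
["at(office)", "have(k3)", "key_at(k1,store)", "open(d_hall_office)"]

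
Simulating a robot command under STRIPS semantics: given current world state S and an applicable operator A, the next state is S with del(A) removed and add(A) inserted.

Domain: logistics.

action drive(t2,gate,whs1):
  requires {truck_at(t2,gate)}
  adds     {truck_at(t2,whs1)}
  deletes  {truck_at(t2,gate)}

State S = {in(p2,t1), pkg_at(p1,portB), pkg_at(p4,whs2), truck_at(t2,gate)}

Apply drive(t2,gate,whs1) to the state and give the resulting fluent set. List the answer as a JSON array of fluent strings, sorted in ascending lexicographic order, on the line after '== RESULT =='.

Progress:
  pre ⊆ S: {truck_at(t2,gate)} ⊆ S  — applicable
  S \ del = {in(p2,t1), pkg_at(p1,portB), pkg_at(p4,whs2)}
  ∪ add   = {in(p2,t1), pkg_at(p1,portB), pkg_at(p4,whs2), truck_at(t2,whs1)}

== RESULT ==
["in(p2,t1)", "pkg_at(p1,portB)", "pkg_at(p4,whs2)", "truck_at(t2,whs1)"]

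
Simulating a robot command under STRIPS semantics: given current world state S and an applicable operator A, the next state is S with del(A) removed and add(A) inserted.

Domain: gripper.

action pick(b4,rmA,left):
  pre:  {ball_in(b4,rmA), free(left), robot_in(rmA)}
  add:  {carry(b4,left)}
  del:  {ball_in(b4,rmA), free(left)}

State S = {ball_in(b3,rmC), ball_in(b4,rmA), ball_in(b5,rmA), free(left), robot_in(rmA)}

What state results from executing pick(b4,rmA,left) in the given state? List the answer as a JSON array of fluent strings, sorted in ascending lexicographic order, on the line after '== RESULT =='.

Compute (S \ del) ∪ add:
  pre ⊆ S: {ball_in(b4,rmA), free(left), robot_in(rmA)} ⊆ S  — applicable
  S \ del = {ball_in(b3,rmC), ball_in(b5,rmA), robot_in(rmA)}
  ∪ add   = {ball_in(b3,rmC), ball_in(b5,rmA), carry(b4,left), robot_in(rmA)}

== RESULT ==
["ball_in(b3,rmC)", "ball_in(b5,rmA)", "carry(b4,left)", "robot_in(rmA)"]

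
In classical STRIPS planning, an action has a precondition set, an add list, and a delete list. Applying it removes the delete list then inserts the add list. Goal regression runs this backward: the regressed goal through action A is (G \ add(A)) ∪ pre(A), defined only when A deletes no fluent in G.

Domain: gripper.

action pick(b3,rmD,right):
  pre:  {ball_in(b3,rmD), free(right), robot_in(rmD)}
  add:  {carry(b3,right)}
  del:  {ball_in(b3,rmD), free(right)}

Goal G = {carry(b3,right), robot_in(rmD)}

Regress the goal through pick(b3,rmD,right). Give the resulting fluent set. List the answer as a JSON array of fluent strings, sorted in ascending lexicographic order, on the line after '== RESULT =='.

Compute (G \ add) ∪ pre:
  G ∩ del = {}  (empty — regression defined)
  G \ add = {carry(b3,right), robot_in(rmD)} \ {carry(b3,right)} = {robot_in(rmD)}
  ∪ pre   = {robot_in(rmD)} ∪ {ball_in(b3,rmD), free(right), robot_in(rmD)}
          = {ball_in(b3,rmD), free(right), robot_in(rmD)}

== RESULT ==
["ball_in(b3,rmD)", "free(right)", "robot_in(rmD)"]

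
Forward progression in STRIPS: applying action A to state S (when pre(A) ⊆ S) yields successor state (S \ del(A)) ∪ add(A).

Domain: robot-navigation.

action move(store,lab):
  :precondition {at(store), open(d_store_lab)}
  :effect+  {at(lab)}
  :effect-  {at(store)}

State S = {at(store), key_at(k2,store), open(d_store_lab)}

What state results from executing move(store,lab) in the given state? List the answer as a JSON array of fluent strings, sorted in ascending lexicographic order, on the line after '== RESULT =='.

Progress:
  pre ⊆ S: {at(store), open(d_store_lab)} ⊆ S  — applicable
  S \ del = {key_at(k2,store), open(d_store_lab)}
  ∪ add   = {at(lab), key_at(k2,store), open(d_store_lab)}

== RESULT ==
["at(lab)", "key_at(k2,store)", "open(d_store_lab)"]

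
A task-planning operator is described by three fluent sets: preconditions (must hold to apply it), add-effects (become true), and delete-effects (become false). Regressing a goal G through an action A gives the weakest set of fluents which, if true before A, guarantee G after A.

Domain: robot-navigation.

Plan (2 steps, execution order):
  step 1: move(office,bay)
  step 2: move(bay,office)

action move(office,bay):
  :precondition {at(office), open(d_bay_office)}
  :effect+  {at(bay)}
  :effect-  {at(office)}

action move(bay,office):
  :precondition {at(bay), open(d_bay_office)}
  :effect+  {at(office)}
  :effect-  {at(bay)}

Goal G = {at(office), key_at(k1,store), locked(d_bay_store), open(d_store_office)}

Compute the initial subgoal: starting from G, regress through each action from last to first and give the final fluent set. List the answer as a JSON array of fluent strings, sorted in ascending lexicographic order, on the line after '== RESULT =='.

Work backward from the goal:
  through step 2 (move(bay,office)): drop {at(office)}, keep {key_at(k1,store), locked(d_bay_store), open(d_store_office)}, require {at(bay), open(d_bay_office)}
    → {at(bay), key_at(k1,store), locked(d_bay_store), open(d_bay_office), open(d_store_office)}
  through step 1 (move(office,bay)): drop {at(bay)}, keep {key_at(k1,store), locked(d_bay_store), open(d_bay_office), open(d_store_office)}, require {at(office), open(d_bay_office)}
    → {at(office), key_at(k1,store), locked(d_bay_store), open(d_bay_office), open(d_store_office)}

== RESULT ==
["at(office)", "key_at(k1,store)", "locked(d_bay_store)", "open(d_bay_office)", "open(d_store_office)"]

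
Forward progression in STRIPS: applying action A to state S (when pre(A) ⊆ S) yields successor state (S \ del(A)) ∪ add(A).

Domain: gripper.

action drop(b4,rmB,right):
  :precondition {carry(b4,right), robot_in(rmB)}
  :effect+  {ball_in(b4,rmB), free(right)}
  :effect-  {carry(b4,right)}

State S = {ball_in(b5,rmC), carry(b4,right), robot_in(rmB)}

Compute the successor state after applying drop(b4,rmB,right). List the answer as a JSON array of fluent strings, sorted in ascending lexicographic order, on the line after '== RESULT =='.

Progress:
  pre ⊆ S: {carry(b4,right), robot_in(rmB)} ⊆ S  — applicable
  S \ del = {ball_in(b5,rmC), robot_in(rmB)}
  ∪ add   = {ball_in(b4,rmB), ball_in(b5,rmC), free(right), robot_in(rmB)}

== RESULT ==
["ball_in(b4,rmB)", "ball_in(b5,rmC)", "free(right)", "robot_in(rmB)"]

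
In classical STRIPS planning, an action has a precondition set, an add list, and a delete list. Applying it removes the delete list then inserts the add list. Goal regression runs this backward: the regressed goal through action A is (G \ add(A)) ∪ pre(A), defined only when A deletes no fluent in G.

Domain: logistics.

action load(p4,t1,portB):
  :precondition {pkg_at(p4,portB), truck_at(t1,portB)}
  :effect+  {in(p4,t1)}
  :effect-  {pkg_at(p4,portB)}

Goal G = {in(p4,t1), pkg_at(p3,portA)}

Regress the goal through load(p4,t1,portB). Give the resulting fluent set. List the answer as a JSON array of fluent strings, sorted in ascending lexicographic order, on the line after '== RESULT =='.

Compute (G \ add) ∪ pre:
  G ∩ del = {}  (empty — regression defined)
  G \ add = {in(p4,t1), pkg_at(p3,portA)} \ {in(p4,t1)} = {pkg_at(p3,portA)}
  ∪ pre   = {pkg_at(p3,portA)} ∪ {pkg_at(p4,portB), truck_at(t1,portB)}
          = {pkg_at(p3,portA), pkg_at(p4,portB), truck_at(t1,portB)}

== RESULT ==
["pkg_at(p3,portA)", "pkg_at(p4,portB)", "truck_at(t1,portB)"]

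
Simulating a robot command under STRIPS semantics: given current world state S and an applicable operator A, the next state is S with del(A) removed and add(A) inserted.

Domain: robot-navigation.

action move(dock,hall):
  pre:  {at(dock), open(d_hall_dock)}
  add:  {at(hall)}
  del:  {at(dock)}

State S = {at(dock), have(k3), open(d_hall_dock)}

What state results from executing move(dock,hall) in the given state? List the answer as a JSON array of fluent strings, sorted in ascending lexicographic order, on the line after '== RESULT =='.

Compute (S \ del) ∪ add:
  pre ⊆ S: {at(dock), open(d_hall_dock)} ⊆ S  — applicable
  S \ del = {have(k3), open(d_hall_dock)}
  ∪ add   = {at(hall), have(k3), open(d_hall_dock)}

== RESULT ==
["at(hall)", "have(k3)", "open(d_hall_dock)"]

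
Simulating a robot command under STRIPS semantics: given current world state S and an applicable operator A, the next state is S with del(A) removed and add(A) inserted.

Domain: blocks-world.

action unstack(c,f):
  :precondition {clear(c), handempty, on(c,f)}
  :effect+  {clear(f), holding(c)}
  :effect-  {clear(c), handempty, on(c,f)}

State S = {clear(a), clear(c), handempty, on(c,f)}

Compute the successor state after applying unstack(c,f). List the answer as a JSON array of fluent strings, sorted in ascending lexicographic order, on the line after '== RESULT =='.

Compute (S \ del) ∪ add:
  pre ⊆ S: {clear(c), handempty, on(c,f)} ⊆ S  — applicable
  S \ del = {clear(a)}
  ∪ add   = {clear(a), clear(f), holding(c)}

== RESULT ==
["clear(a)", "clear(f)", "holding(c)"]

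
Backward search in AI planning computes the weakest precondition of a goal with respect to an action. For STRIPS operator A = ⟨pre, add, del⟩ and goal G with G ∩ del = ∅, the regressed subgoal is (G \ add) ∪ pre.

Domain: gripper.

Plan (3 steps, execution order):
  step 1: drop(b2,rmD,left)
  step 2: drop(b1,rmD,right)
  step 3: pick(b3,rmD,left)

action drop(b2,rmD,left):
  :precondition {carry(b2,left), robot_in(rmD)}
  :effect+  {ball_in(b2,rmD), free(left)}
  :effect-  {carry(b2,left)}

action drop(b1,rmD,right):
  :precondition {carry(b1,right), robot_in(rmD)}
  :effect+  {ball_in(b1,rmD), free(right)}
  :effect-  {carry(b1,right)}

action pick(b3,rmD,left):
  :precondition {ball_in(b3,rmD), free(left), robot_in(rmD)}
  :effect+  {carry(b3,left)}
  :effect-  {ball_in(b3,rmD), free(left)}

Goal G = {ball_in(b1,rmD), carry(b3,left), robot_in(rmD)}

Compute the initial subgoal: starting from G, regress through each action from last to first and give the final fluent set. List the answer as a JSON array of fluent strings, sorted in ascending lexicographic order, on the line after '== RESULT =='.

Regress step by step:
  through step 3 (pick(b3,rmD,left)): drop {carry(b3,left)}, keep {ball_in(b1,rmD), robot_in(rmD)}, require {ball_in(b3,rmD), free(left), robot_in(rmD)}
    → {ball_in(b1,rmD), ball_in(b3,rmD), free(left), robot_in(rmD)}
  through step 2 (drop(b1,rmD,right)): drop {ball_in(b1,rmD)}, keep {ball_in(b3,rmD), free(left), robot_in(rmD)}, require {carry(b1,right), robot_in(rmD)}
    → {ball_in(b3,rmD), carry(b1,right), free(left), robot_in(rmD)}
  through step 1 (drop(b2,rmD,left)): drop {free(left)}, keep {ball_in(b3,rmD), carry(b1,right), robot_in(rmD)}, require {carry(b2,left), robot_in(rmD)}
    → {ball_in(b3,rmD), carry(b1,right), carry(b2,left), robot_in(rmD)}

== RESULT ==
["ball_in(b3,rmD)", "carry(b1,right)", "carry(b2,left)", "robot_in(rmD)"]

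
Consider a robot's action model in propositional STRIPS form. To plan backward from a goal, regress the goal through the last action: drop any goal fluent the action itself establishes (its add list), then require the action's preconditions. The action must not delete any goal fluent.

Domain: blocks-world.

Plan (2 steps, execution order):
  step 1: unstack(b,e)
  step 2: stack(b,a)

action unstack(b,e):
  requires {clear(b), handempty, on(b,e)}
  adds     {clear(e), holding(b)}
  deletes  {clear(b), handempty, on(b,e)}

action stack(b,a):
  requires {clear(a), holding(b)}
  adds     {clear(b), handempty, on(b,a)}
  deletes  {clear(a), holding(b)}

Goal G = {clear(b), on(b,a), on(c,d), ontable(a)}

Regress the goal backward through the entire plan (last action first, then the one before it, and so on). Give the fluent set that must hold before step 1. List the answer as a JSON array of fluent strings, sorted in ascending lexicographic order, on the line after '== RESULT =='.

Work backward from the goal:
  through step 2 (stack(b,a)): drop {clear(b), on(b,a)}, keep {on(c,d), ontable(a)}, require {clear(a), holding(b)}
    → {clear(a), holding(b), on(c,d), ontable(a)}
  through step 1 (unstack(b,e)): drop {holding(b)}, keep {clear(a), on(c,d), ontable(a)}, require {clear(b), handempty, on(b,e)}
    → {clear(a), clear(b), handempty, on(b,e), on(c,d), ontable(a)}

== RESULT ==
["clear(a)", "clear(b)", "handempty", "on(b,e)", "on(c,d)", "ontable(a)"]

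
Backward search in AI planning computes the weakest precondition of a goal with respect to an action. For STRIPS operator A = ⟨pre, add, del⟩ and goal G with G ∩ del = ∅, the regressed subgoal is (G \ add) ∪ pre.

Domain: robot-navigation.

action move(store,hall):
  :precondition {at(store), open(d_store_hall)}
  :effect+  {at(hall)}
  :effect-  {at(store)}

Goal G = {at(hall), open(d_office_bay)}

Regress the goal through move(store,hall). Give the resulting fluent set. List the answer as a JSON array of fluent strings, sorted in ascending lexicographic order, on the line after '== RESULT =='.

Compute (G \ add) ∪ pre:
  G ∩ del = {}  (empty — regression defined)
  G \ add = {at(hall), open(d_office_bay)} \ {at(hall)} = {open(d_office_bay)}
  ∪ pre   = {open(d_office_bay)} ∪ {at(store), open(d_store_hall)}
          = {at(store), open(d_office_bay), open(d_store_hall)}

== RESULT ==
["at(store)", "open(d_office_bay)", "open(d_store_hall)"]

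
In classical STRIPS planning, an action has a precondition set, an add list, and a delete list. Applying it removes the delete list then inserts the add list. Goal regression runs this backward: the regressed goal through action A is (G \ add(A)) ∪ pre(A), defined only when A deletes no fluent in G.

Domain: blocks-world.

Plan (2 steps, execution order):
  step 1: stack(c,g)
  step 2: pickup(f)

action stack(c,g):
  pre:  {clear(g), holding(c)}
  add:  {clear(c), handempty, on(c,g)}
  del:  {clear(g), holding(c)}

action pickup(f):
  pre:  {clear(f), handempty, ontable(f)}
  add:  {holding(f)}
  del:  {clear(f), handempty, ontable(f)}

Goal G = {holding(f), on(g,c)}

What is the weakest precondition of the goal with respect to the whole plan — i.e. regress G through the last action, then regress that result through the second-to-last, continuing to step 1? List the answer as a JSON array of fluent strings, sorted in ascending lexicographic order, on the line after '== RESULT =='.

Regress step by step:
  through step 2 (pickup(f)): drop {holding(f)}, keep {on(g,c)}, require {clear(f), handempty, ontable(f)}
    → {clear(f), handempty, on(g,c), ontable(f)}
  through step 1 (stack(c,g)): drop {handempty}, keep {clear(f), on(g,c), ontable(f)}, require {clear(g), holding(c)}
    → {clear(f), clear(g), holding(c), on(g,c), ontable(f)}

== RESULT ==
["clear(f)", "clear(g)", "holding(c)", "on(g,c)", "ontable(f)"]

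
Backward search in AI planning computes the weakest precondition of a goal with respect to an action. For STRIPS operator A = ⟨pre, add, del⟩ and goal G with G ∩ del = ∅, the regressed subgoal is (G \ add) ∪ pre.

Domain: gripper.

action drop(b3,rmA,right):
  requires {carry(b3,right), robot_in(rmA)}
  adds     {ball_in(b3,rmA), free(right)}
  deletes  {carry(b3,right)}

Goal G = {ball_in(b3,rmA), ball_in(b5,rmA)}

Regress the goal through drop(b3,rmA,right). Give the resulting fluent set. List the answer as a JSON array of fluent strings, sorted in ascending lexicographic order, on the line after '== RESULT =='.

Compute (G \ add) ∪ pre:
  G ∩ del = {}  (empty — regression defined)
  G \ add = {ball_in(b3,rmA), ball_in(b5,rmA)} \ {ball_in(b3,rmA), free(right)} = {ball_in(b5,rmA)}
  ∪ pre   = {ball_in(b5,rmA)} ∪ {carry(b3,right), robot_in(rmA)}
          = {ball_in(b5,rmA), carry(b3,right), robot_in(rmA)}

== RESULT ==
["ball_in(b5,rmA)", "carry(b3,right)", "robot_in(rmA)"]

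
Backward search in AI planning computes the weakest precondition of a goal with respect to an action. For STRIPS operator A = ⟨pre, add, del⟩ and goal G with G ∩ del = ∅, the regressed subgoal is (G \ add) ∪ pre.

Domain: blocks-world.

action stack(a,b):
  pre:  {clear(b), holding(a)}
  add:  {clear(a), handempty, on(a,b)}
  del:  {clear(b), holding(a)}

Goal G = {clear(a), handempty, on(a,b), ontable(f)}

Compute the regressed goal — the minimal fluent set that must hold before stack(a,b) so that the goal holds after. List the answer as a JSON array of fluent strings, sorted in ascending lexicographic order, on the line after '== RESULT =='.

Compute (G \ add) ∪ pre:
  G ∩ del = {}  (empty — regression defined)
  G \ add = {clear(a), handempty, on(a,b), ontable(f)} \ {clear(a), handempty, on(a,b)} = {ontable(f)}
  ∪ pre   = {ontable(f)} ∪ {clear(b), holding(a)}
          = {clear(b), holding(a), ontable(f)}

== RESULT ==
["clear(b)", "holding(a)", "ontable(f)"]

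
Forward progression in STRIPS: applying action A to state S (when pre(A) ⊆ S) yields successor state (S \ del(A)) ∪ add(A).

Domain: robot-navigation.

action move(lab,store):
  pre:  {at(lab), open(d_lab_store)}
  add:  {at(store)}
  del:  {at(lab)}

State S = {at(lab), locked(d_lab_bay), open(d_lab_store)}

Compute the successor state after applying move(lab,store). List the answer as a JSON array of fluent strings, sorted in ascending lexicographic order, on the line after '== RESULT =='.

Compute (S \ del) ∪ add:
  pre ⊆ S: {at(lab), open(d_lab_store)} ⊆ S  — applicable
  S \ del = {locked(d_lab_bay), open(d_lab_store)}
  ∪ add   = {at(store), locked(d_lab_bay), open(d_lab_store)}

== RESULT ==
["at(store)", "locked(d_lab_bay)", "open(d_lab_store)"]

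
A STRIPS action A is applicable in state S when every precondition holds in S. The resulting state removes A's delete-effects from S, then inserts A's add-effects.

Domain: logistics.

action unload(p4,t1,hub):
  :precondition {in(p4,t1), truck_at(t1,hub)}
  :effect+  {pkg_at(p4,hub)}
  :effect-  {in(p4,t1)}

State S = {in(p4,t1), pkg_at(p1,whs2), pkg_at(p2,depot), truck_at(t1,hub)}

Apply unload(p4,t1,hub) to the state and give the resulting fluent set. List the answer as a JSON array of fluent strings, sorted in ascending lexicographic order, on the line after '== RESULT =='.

Compute (S \ del) ∪ add:
  pre ⊆ S: {in(p4,t1), truck_at(t1,hub)} ⊆ S  — applicable
  S \ del = {pkg_at(p1,whs2), pkg_at(p2,depot), truck_at(t1,hub)}
  ∪ add   = {pkg_at(p1,whs2), pkg_at(p2,depot), pkg_at(p4,hub), truck_at(t1,hub)}

== RESULT ==
["pkg_at(p1,whs2)", "pkg_at(p2,depot)", "pkg_at(p4,hub)", "truck_at(t1,hub)"]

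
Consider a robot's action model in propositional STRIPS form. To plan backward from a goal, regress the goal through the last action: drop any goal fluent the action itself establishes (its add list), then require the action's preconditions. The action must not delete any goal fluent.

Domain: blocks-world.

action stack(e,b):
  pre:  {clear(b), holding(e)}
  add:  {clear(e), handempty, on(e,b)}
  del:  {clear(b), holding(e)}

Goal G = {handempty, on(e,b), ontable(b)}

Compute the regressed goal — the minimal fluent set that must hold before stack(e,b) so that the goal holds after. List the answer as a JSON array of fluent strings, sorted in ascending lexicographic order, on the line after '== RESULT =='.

Regress:
  G ∩ del = {}  (empty — regression defined)
  G \ add = {handempty, on(e,b), ontable(b)} \ {clear(e), handempty, on(e,b)} = {ontable(b)}
  ∪ pre   = {ontable(b)} ∪ {clear(b), holding(e)}
          = {clear(b), holding(e), ontable(b)}

== RESULT ==
["clear(b)", "holding(e)", "ontable(b)"]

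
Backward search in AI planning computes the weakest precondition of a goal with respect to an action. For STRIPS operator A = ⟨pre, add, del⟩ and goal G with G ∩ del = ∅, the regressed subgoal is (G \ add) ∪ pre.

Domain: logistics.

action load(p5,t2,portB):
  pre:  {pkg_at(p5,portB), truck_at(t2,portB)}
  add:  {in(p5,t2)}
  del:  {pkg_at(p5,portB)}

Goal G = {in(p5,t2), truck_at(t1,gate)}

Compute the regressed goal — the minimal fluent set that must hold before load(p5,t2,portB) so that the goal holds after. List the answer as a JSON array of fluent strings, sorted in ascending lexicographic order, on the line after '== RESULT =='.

Regress:
  G ∩ del = {}  (empty — regression defined)
  G \ add = {in(p5,t2), truck_at(t1,gate)} \ {in(p5,t2)} = {truck_at(t1,gate)}
  ∪ pre   = {truck_at(t1,gate)} ∪ {pkg_at(p5,portB), truck_at(t2,portB)}
          = {pkg_at(p5,portB), truck_at(t1,gate), truck_at(t2,portB)}

== RESULT ==
["pkg_at(p5,portB)", "truck_at(t1,gate)", "truck_at(t2,portB)"]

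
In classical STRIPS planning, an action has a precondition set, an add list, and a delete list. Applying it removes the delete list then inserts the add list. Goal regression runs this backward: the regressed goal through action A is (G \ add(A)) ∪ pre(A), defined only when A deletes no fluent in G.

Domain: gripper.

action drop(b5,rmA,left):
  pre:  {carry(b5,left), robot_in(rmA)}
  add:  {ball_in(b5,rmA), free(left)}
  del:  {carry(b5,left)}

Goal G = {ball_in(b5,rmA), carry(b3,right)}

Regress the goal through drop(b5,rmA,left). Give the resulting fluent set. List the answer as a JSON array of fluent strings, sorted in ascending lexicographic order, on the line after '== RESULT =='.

Compute (G \ add) ∪ pre:
  G ∩ del = {}  (empty — regression defined)
  G \ add = {ball_in(b5,rmA), carry(b3,right)} \ {ball_in(b5,rmA), free(left)} = {carry(b3,right)}
  ∪ pre   = {carry(b3,right)} ∪ {carry(b5,left), robot_in(rmA)}
          = {carry(b3,right), carry(b5,left), robot_in(rmA)}

== RESULT ==
["carry(b3,right)", "carry(b5,left)", "robot_in(rmA)"]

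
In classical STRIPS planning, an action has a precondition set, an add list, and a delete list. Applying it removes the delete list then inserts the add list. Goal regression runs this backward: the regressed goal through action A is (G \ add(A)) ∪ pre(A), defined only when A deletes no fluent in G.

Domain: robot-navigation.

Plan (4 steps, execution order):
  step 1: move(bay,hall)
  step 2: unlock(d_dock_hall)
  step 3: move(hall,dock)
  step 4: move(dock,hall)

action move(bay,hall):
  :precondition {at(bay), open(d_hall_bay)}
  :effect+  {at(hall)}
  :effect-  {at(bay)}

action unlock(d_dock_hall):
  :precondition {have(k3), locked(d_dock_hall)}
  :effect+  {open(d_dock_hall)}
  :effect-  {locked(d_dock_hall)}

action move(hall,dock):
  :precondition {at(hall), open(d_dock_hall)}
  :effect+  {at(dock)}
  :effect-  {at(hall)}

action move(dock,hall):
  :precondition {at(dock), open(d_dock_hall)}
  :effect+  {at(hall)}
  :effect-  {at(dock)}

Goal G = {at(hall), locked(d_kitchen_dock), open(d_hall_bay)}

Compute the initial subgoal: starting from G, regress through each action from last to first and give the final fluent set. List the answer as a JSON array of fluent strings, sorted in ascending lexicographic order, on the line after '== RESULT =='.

Work backward from the goal:
  through step 4 (move(dock,hall)): drop {at(hall)}, keep {locked(d_kitchen_dock), open(d_hall_bay)}, require {at(dock), open(d_dock_hall)}
    → {at(dock), locked(d_kitchen_dock), open(d_dock_hall), open(d_hall_bay)}
  through step 3 (move(hall,dock)): drop {at(dock)}, keep {locked(d_kitchen_dock), open(d_dock_hall), open(d_hall_bay)}, require {at(hall), open(d_dock_hall)}
    → {at(hall), locked(d_kitchen_dock), open(d_dock_hall), open(d_hall_bay)}
  through step 2 (unlock(d_dock_hall)): drop {open(d_dock_hall)}, keep {at(hall), locked(d_kitchen_dock), open(d_hall_bay)}, require {have(k3), locked(d_dock_hall)}
    → {at(hall), have(k3), locked(d_dock_hall), locked(d_kitchen_dock), open(d_hall_bay)}
  through step 1 (move(bay,hall)): drop {at(hall)}, keep {have(k3), locked(d_dock_hall), locked(d_kitchen_dock), open(d_hall_bay)}, require {at(bay), open(d_hall_bay)}
    → {at(bay), have(k3), locked(d_dock_hall), locked(d_kitchen_dock), open(d_hall_bay)}

== RESULT ==
["at(bay)", "have(k3)", "locked(d_dock_hall)", "locked(d_kitchen_dock)", "open(d_hall_bay)"]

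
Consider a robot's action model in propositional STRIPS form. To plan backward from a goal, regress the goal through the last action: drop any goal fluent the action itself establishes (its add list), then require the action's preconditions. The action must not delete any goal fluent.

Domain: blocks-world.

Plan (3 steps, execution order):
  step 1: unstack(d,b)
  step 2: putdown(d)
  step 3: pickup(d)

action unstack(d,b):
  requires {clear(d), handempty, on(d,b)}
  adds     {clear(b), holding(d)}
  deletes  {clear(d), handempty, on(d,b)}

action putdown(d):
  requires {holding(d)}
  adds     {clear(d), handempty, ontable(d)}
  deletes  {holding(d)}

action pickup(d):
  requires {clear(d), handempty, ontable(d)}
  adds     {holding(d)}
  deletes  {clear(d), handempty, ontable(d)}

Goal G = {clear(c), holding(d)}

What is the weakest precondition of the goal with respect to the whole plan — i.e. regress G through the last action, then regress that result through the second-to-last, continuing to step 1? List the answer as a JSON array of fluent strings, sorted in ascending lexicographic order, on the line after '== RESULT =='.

Work backward from the goal:
  through step 3 (pickup(d)): drop {holding(d)}, keep {clear(c)}, require {clear(d), handempty, ontable(d)}
    → {clear(c), clear(d), handempty, ontable(d)}
  through step 2 (putdown(d)): drop {clear(d), handempty, ontable(d)}, keep {clear(c)}, require {holding(d)}
    → {clear(c), holding(d)}
  through step 1 (unstack(d,b)): drop {holding(d)}, keep {clear(c)}, require {clear(d), handempty, on(d,b)}
    → {clear(c), clear(d), handempty, on(d,b)}

== RESULT ==
["clear(c)", "clear(d)", "handempty", "on(d,b)"]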